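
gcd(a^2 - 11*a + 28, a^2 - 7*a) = a - 7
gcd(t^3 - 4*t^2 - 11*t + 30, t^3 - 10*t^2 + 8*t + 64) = 1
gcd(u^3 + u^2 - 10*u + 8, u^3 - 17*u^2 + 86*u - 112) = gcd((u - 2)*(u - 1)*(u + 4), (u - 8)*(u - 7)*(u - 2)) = u - 2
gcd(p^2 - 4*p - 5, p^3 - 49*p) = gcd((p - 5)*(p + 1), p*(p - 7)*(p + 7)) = 1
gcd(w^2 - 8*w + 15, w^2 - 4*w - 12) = 1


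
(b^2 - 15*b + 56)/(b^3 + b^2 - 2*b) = (b^2 - 15*b + 56)/(b*(b^2 + b - 2))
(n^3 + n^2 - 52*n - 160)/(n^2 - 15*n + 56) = (n^2 + 9*n + 20)/(n - 7)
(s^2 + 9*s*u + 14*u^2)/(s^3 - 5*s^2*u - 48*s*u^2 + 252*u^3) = (s + 2*u)/(s^2 - 12*s*u + 36*u^2)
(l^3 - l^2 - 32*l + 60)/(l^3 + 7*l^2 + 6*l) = (l^2 - 7*l + 10)/(l*(l + 1))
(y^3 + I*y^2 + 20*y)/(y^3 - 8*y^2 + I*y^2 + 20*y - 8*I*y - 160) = y/(y - 8)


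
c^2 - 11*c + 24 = (c - 8)*(c - 3)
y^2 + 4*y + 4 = (y + 2)^2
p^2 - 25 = (p - 5)*(p + 5)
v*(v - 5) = v^2 - 5*v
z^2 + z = z*(z + 1)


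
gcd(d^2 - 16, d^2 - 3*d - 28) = d + 4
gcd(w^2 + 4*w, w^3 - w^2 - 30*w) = w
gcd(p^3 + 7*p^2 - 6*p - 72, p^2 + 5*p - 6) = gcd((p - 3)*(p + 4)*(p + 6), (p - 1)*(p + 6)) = p + 6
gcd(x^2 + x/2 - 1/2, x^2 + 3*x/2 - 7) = 1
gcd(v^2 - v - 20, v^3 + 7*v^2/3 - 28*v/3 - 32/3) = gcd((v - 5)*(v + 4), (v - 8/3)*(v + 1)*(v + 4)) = v + 4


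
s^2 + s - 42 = (s - 6)*(s + 7)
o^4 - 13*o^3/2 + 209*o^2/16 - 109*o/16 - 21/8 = (o - 3)*(o - 2)*(o - 7/4)*(o + 1/4)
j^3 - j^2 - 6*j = j*(j - 3)*(j + 2)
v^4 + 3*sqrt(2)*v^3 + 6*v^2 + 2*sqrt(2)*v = v*(v + sqrt(2))^3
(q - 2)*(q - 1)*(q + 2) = q^3 - q^2 - 4*q + 4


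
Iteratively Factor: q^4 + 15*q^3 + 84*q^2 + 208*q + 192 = (q + 3)*(q^3 + 12*q^2 + 48*q + 64) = (q + 3)*(q + 4)*(q^2 + 8*q + 16) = (q + 3)*(q + 4)^2*(q + 4)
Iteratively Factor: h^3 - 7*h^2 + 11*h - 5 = (h - 1)*(h^2 - 6*h + 5) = (h - 5)*(h - 1)*(h - 1)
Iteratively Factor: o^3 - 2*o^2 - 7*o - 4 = (o - 4)*(o^2 + 2*o + 1) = (o - 4)*(o + 1)*(o + 1)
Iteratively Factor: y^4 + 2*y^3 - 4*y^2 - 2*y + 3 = (y + 3)*(y^3 - y^2 - y + 1) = (y - 1)*(y + 3)*(y^2 - 1) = (y - 1)^2*(y + 3)*(y + 1)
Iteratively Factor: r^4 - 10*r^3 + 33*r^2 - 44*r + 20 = (r - 5)*(r^3 - 5*r^2 + 8*r - 4) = (r - 5)*(r - 2)*(r^2 - 3*r + 2) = (r - 5)*(r - 2)^2*(r - 1)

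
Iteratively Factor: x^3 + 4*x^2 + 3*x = (x + 3)*(x^2 + x) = x*(x + 3)*(x + 1)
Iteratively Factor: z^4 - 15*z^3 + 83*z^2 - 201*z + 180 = (z - 3)*(z^3 - 12*z^2 + 47*z - 60) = (z - 5)*(z - 3)*(z^2 - 7*z + 12) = (z - 5)*(z - 3)^2*(z - 4)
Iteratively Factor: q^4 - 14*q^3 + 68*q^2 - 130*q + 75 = (q - 5)*(q^3 - 9*q^2 + 23*q - 15) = (q - 5)*(q - 1)*(q^2 - 8*q + 15) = (q - 5)*(q - 3)*(q - 1)*(q - 5)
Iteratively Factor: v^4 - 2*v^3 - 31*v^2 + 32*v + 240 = (v - 4)*(v^3 + 2*v^2 - 23*v - 60) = (v - 4)*(v + 3)*(v^2 - v - 20) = (v - 4)*(v + 3)*(v + 4)*(v - 5)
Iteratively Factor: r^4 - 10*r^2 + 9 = (r - 3)*(r^3 + 3*r^2 - r - 3) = (r - 3)*(r + 1)*(r^2 + 2*r - 3) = (r - 3)*(r + 1)*(r + 3)*(r - 1)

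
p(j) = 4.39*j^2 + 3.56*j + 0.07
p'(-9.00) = -75.46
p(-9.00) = 323.62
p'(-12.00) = -101.80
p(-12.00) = 589.51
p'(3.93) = 38.07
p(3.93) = 81.86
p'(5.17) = 48.95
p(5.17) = 135.82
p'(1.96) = 20.77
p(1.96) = 23.91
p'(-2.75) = -20.58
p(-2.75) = 23.48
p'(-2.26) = -16.28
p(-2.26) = 14.45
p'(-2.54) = -18.74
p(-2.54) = 19.35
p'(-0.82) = -3.64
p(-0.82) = 0.10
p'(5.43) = 51.24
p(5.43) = 148.84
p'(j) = 8.78*j + 3.56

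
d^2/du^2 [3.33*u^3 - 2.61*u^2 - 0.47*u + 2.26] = 19.98*u - 5.22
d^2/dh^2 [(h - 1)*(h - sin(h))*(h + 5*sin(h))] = -4*h^2*sin(h) + 4*h*sin(h) + 16*h*cos(h) - 10*h*cos(2*h) + 6*h - 8*sqrt(2)*cos(h + pi/4) + 10*sqrt(2)*cos(2*h + pi/4) - 2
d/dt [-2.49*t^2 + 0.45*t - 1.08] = 0.45 - 4.98*t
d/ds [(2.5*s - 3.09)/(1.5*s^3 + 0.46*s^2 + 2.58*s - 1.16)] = (-7.5*s^3 + 12.755*s^2 + 2.8428*s + 5.0722)/(2.25*s^6 + 1.38*s^5 + 7.9516*s^4 - 1.1064*s^3 + 5.5892*s^2 - 5.9856*s + 1.3456)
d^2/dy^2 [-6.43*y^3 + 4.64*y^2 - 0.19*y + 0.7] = 9.28 - 38.58*y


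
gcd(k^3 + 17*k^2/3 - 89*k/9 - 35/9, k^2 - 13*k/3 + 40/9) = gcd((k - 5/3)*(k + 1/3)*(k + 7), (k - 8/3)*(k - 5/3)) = k - 5/3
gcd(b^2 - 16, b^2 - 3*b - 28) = b + 4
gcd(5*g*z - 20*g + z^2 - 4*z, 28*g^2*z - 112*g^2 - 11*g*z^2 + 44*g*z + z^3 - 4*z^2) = z - 4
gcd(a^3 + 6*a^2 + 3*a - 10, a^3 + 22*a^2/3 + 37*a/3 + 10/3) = a^2 + 7*a + 10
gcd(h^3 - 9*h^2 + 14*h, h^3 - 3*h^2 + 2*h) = h^2 - 2*h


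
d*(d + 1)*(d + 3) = d^3 + 4*d^2 + 3*d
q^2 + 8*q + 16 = (q + 4)^2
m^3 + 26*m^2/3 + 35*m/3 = m*(m + 5/3)*(m + 7)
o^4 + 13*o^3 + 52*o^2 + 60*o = o*(o + 2)*(o + 5)*(o + 6)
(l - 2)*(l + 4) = l^2 + 2*l - 8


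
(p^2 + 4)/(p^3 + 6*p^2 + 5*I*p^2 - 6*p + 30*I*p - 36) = (p - 2*I)/(p^2 + 3*p*(2 + I) + 18*I)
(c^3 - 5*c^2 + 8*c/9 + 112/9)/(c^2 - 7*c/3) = c - 8/3 - 16/(3*c)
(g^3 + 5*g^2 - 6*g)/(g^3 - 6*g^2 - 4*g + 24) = g*(g^2 + 5*g - 6)/(g^3 - 6*g^2 - 4*g + 24)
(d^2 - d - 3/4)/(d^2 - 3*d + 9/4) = (2*d + 1)/(2*d - 3)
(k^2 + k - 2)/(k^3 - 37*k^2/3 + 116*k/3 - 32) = 3*(k^2 + k - 2)/(3*k^3 - 37*k^2 + 116*k - 96)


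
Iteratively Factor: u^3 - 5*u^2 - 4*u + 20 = (u + 2)*(u^2 - 7*u + 10) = (u - 2)*(u + 2)*(u - 5)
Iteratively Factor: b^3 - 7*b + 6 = (b - 1)*(b^2 + b - 6) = (b - 2)*(b - 1)*(b + 3)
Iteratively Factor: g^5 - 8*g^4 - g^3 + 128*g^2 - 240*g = (g - 4)*(g^4 - 4*g^3 - 17*g^2 + 60*g) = (g - 5)*(g - 4)*(g^3 + g^2 - 12*g) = (g - 5)*(g - 4)*(g - 3)*(g^2 + 4*g) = (g - 5)*(g - 4)*(g - 3)*(g + 4)*(g)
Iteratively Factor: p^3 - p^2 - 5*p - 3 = (p + 1)*(p^2 - 2*p - 3) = (p - 3)*(p + 1)*(p + 1)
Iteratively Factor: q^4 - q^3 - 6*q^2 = (q + 2)*(q^3 - 3*q^2) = q*(q + 2)*(q^2 - 3*q) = q*(q - 3)*(q + 2)*(q)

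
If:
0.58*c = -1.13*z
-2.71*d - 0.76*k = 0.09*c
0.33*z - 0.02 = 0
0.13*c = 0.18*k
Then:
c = -0.12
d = 0.03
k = -0.09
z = 0.06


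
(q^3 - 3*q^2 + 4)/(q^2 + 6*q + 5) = (q^2 - 4*q + 4)/(q + 5)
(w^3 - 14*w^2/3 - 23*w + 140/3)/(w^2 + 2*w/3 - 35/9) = 3*(w^2 - 3*w - 28)/(3*w + 7)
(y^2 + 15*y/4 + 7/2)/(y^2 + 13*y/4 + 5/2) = (4*y + 7)/(4*y + 5)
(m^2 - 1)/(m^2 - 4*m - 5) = (m - 1)/(m - 5)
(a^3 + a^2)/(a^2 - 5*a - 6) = a^2/(a - 6)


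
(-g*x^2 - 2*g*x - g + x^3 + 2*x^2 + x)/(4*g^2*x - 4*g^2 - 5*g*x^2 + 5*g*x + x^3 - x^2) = (x^2 + 2*x + 1)/(-4*g*x + 4*g + x^2 - x)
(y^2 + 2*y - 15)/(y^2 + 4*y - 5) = (y - 3)/(y - 1)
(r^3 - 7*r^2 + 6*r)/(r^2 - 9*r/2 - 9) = 2*r*(r - 1)/(2*r + 3)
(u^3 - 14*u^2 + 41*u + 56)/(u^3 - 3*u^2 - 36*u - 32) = (u - 7)/(u + 4)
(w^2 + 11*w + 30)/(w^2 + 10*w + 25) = (w + 6)/(w + 5)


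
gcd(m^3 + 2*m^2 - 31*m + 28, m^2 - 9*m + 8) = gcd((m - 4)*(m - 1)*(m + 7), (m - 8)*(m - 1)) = m - 1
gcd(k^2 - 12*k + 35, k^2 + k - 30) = k - 5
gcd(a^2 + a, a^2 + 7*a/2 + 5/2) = a + 1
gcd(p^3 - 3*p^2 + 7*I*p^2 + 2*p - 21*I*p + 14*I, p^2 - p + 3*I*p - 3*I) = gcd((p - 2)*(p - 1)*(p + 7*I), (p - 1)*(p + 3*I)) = p - 1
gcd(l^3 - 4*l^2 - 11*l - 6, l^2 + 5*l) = 1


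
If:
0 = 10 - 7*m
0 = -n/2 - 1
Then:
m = 10/7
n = -2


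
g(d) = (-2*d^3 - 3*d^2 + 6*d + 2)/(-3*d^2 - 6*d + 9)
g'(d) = (6*d + 6)*(-2*d^3 - 3*d^2 + 6*d + 2)/(-3*d^2 - 6*d + 9)^2 + (-6*d^2 - 6*d + 6)/(-3*d^2 - 6*d + 9)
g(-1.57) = -0.64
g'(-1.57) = 0.26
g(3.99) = 2.37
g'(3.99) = 0.68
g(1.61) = 0.53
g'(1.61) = 1.30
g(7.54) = 4.74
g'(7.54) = 0.66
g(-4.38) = -3.87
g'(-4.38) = 0.19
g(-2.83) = 3.24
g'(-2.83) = -31.03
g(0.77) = 1.51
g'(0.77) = 5.33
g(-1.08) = -0.46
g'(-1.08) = 0.48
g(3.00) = 1.69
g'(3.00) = 0.70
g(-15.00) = -10.39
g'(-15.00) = 0.66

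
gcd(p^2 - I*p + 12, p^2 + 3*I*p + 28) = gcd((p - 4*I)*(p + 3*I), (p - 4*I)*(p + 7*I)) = p - 4*I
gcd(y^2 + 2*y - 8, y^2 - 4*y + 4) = y - 2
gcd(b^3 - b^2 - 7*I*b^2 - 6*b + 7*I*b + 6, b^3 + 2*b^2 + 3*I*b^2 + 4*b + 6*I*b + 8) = b - I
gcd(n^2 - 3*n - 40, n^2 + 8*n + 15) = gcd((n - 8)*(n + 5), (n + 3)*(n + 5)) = n + 5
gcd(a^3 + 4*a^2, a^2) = a^2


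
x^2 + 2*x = x*(x + 2)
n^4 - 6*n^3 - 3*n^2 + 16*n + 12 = (n - 6)*(n - 2)*(n + 1)^2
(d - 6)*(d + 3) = d^2 - 3*d - 18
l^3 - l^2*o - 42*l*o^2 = l*(l - 7*o)*(l + 6*o)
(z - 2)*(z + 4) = z^2 + 2*z - 8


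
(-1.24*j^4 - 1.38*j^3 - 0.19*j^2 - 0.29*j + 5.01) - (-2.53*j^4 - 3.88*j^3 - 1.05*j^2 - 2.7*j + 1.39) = 1.29*j^4 + 2.5*j^3 + 0.86*j^2 + 2.41*j + 3.62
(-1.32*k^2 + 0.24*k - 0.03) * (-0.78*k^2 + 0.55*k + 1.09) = 1.0296*k^4 - 0.9132*k^3 - 1.2834*k^2 + 0.2451*k - 0.0327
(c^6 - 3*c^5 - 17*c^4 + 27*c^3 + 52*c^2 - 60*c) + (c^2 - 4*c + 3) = c^6 - 3*c^5 - 17*c^4 + 27*c^3 + 53*c^2 - 64*c + 3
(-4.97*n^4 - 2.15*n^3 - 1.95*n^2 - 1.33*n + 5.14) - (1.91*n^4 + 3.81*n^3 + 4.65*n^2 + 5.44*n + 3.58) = -6.88*n^4 - 5.96*n^3 - 6.6*n^2 - 6.77*n + 1.56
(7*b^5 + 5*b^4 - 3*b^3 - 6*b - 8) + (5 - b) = 7*b^5 + 5*b^4 - 3*b^3 - 7*b - 3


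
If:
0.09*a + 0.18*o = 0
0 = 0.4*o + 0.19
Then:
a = 0.95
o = -0.48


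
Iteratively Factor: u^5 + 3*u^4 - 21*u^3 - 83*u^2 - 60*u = (u - 5)*(u^4 + 8*u^3 + 19*u^2 + 12*u) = u*(u - 5)*(u^3 + 8*u^2 + 19*u + 12) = u*(u - 5)*(u + 3)*(u^2 + 5*u + 4) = u*(u - 5)*(u + 1)*(u + 3)*(u + 4)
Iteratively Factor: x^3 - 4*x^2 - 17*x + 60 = (x + 4)*(x^2 - 8*x + 15) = (x - 5)*(x + 4)*(x - 3)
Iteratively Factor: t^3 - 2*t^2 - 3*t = (t)*(t^2 - 2*t - 3) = t*(t - 3)*(t + 1)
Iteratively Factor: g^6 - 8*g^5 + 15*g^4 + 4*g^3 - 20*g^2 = (g - 2)*(g^5 - 6*g^4 + 3*g^3 + 10*g^2) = (g - 2)*(g + 1)*(g^4 - 7*g^3 + 10*g^2) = g*(g - 2)*(g + 1)*(g^3 - 7*g^2 + 10*g) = g^2*(g - 2)*(g + 1)*(g^2 - 7*g + 10) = g^2*(g - 2)^2*(g + 1)*(g - 5)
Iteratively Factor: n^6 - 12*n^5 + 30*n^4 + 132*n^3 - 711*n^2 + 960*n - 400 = (n - 5)*(n^5 - 7*n^4 - 5*n^3 + 107*n^2 - 176*n + 80) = (n - 5)*(n - 1)*(n^4 - 6*n^3 - 11*n^2 + 96*n - 80) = (n - 5)^2*(n - 1)*(n^3 - n^2 - 16*n + 16) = (n - 5)^2*(n - 1)*(n + 4)*(n^2 - 5*n + 4) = (n - 5)^2*(n - 1)^2*(n + 4)*(n - 4)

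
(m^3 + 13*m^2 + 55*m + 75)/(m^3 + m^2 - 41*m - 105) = (m + 5)/(m - 7)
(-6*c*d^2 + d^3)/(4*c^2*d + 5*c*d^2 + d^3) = d*(-6*c + d)/(4*c^2 + 5*c*d + d^2)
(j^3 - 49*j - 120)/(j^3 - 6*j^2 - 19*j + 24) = (j + 5)/(j - 1)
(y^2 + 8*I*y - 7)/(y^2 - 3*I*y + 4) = (y + 7*I)/(y - 4*I)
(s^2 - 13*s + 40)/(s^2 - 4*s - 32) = (s - 5)/(s + 4)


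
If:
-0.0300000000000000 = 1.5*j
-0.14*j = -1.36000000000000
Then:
No Solution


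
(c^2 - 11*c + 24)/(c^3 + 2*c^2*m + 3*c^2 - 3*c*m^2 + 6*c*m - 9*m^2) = (c^2 - 11*c + 24)/(c^3 + 2*c^2*m + 3*c^2 - 3*c*m^2 + 6*c*m - 9*m^2)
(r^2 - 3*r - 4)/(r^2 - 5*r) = (r^2 - 3*r - 4)/(r*(r - 5))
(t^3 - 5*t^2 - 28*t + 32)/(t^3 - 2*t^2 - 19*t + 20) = (t - 8)/(t - 5)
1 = 1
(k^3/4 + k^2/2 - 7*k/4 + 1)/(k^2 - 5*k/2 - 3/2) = (-k^3 - 2*k^2 + 7*k - 4)/(2*(-2*k^2 + 5*k + 3))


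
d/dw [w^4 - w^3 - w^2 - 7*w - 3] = 4*w^3 - 3*w^2 - 2*w - 7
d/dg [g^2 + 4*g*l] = 2*g + 4*l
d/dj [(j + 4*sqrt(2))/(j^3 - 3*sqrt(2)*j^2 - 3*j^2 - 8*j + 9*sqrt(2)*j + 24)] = (j^3 - 3*sqrt(2)*j^2 - 3*j^2 - 8*j + 9*sqrt(2)*j + (j + 4*sqrt(2))*(-3*j^2 + 6*j + 6*sqrt(2)*j - 9*sqrt(2) + 8) + 24)/(j^3 - 3*sqrt(2)*j^2 - 3*j^2 - 8*j + 9*sqrt(2)*j + 24)^2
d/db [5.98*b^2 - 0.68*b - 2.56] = 11.96*b - 0.68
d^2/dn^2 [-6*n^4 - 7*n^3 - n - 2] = 6*n*(-12*n - 7)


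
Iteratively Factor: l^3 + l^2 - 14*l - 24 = (l + 3)*(l^2 - 2*l - 8) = (l - 4)*(l + 3)*(l + 2)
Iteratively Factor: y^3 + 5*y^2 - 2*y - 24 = (y + 4)*(y^2 + y - 6) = (y - 2)*(y + 4)*(y + 3)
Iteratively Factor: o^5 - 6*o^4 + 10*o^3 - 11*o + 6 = (o - 3)*(o^4 - 3*o^3 + o^2 + 3*o - 2) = (o - 3)*(o + 1)*(o^3 - 4*o^2 + 5*o - 2) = (o - 3)*(o - 1)*(o + 1)*(o^2 - 3*o + 2) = (o - 3)*(o - 1)^2*(o + 1)*(o - 2)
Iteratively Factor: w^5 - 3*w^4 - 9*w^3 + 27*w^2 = (w - 3)*(w^4 - 9*w^2) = w*(w - 3)*(w^3 - 9*w) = w*(w - 3)^2*(w^2 + 3*w) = w^2*(w - 3)^2*(w + 3)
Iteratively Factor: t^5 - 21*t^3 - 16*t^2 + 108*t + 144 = (t + 2)*(t^4 - 2*t^3 - 17*t^2 + 18*t + 72) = (t - 4)*(t + 2)*(t^3 + 2*t^2 - 9*t - 18) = (t - 4)*(t - 3)*(t + 2)*(t^2 + 5*t + 6) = (t - 4)*(t - 3)*(t + 2)^2*(t + 3)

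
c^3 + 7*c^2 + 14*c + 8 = (c + 1)*(c + 2)*(c + 4)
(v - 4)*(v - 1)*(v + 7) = v^3 + 2*v^2 - 31*v + 28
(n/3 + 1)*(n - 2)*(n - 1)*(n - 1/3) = n^4/3 - n^3/9 - 7*n^2/3 + 25*n/9 - 2/3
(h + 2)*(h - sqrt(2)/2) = h^2 - sqrt(2)*h/2 + 2*h - sqrt(2)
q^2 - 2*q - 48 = (q - 8)*(q + 6)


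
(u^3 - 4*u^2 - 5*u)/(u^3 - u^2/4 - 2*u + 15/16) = 16*u*(u^2 - 4*u - 5)/(16*u^3 - 4*u^2 - 32*u + 15)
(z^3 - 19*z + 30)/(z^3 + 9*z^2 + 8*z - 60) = (z - 3)/(z + 6)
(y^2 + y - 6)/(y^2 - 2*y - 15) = (y - 2)/(y - 5)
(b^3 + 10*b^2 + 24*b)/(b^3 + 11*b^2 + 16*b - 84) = b*(b + 4)/(b^2 + 5*b - 14)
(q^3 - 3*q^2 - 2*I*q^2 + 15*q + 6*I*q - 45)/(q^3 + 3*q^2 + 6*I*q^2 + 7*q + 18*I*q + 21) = (q^3 + q^2*(-3 - 2*I) + q*(15 + 6*I) - 45)/(q^3 + q^2*(3 + 6*I) + q*(7 + 18*I) + 21)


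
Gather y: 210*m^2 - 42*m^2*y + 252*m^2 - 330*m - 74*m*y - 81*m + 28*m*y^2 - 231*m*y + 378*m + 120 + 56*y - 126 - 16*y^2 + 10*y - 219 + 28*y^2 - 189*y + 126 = 462*m^2 - 33*m + y^2*(28*m + 12) + y*(-42*m^2 - 305*m - 123) - 99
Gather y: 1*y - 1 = y - 1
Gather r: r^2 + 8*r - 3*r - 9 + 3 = r^2 + 5*r - 6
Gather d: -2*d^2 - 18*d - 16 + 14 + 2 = -2*d^2 - 18*d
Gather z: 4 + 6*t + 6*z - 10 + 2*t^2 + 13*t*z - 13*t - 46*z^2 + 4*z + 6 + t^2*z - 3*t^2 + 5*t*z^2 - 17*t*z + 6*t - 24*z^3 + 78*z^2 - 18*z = -t^2 - t - 24*z^3 + z^2*(5*t + 32) + z*(t^2 - 4*t - 8)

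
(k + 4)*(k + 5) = k^2 + 9*k + 20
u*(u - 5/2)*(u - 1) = u^3 - 7*u^2/2 + 5*u/2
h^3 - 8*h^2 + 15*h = h*(h - 5)*(h - 3)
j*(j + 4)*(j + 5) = j^3 + 9*j^2 + 20*j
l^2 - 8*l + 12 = (l - 6)*(l - 2)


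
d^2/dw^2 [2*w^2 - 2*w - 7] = 4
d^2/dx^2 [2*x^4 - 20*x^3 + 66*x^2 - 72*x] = 24*x^2 - 120*x + 132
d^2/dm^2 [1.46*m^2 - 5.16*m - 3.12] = 2.92000000000000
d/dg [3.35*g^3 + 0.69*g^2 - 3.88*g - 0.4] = 10.05*g^2 + 1.38*g - 3.88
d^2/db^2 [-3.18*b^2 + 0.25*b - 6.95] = -6.36000000000000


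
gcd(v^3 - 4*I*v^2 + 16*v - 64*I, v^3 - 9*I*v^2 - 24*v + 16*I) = v^2 - 8*I*v - 16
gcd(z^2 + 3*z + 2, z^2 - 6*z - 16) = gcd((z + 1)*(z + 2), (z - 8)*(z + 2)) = z + 2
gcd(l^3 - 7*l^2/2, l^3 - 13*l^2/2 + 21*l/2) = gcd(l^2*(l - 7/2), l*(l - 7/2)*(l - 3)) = l^2 - 7*l/2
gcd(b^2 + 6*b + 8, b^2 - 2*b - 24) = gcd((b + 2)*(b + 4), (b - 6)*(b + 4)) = b + 4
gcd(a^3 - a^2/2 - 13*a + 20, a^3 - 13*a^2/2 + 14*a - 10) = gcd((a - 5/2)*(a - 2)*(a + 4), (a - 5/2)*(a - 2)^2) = a^2 - 9*a/2 + 5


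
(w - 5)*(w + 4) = w^2 - w - 20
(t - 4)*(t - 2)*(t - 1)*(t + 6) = t^4 - t^3 - 28*t^2 + 76*t - 48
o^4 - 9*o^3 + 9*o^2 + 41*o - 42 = (o - 7)*(o - 3)*(o - 1)*(o + 2)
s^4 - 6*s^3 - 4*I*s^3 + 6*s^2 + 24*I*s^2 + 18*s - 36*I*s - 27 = (s - 3)^2*(s - 3*I)*(s - I)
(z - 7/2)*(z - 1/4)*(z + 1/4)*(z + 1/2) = z^4 - 3*z^3 - 29*z^2/16 + 3*z/16 + 7/64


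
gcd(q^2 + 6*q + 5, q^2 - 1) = q + 1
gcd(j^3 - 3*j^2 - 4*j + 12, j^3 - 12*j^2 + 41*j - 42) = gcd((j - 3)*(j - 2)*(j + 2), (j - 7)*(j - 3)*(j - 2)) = j^2 - 5*j + 6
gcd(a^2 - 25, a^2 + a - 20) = a + 5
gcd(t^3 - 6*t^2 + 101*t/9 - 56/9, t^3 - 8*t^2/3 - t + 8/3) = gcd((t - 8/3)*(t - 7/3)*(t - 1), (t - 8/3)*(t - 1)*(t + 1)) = t^2 - 11*t/3 + 8/3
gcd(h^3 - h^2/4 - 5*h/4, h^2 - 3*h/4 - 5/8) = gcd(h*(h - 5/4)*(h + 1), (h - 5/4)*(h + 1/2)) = h - 5/4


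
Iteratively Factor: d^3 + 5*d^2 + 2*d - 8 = (d + 2)*(d^2 + 3*d - 4) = (d - 1)*(d + 2)*(d + 4)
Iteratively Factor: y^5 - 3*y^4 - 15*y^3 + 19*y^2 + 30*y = (y + 3)*(y^4 - 6*y^3 + 3*y^2 + 10*y) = (y + 1)*(y + 3)*(y^3 - 7*y^2 + 10*y) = y*(y + 1)*(y + 3)*(y^2 - 7*y + 10) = y*(y - 2)*(y + 1)*(y + 3)*(y - 5)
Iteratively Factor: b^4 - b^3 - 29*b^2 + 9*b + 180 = (b + 4)*(b^3 - 5*b^2 - 9*b + 45) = (b - 3)*(b + 4)*(b^2 - 2*b - 15) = (b - 3)*(b + 3)*(b + 4)*(b - 5)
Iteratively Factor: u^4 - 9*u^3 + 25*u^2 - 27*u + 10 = (u - 1)*(u^3 - 8*u^2 + 17*u - 10) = (u - 5)*(u - 1)*(u^2 - 3*u + 2) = (u - 5)*(u - 1)^2*(u - 2)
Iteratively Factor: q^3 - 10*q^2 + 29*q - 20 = (q - 4)*(q^2 - 6*q + 5) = (q - 4)*(q - 1)*(q - 5)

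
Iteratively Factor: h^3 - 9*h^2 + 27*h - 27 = (h - 3)*(h^2 - 6*h + 9) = (h - 3)^2*(h - 3)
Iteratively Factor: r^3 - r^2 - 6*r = (r)*(r^2 - r - 6) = r*(r - 3)*(r + 2)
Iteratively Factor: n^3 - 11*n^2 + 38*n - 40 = (n - 5)*(n^2 - 6*n + 8) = (n - 5)*(n - 2)*(n - 4)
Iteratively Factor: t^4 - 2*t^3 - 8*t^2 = (t + 2)*(t^3 - 4*t^2) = t*(t + 2)*(t^2 - 4*t) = t*(t - 4)*(t + 2)*(t)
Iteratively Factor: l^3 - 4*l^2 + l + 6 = (l - 3)*(l^2 - l - 2) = (l - 3)*(l - 2)*(l + 1)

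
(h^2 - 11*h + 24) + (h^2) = 2*h^2 - 11*h + 24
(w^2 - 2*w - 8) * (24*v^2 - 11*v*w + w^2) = 24*v^2*w^2 - 48*v^2*w - 192*v^2 - 11*v*w^3 + 22*v*w^2 + 88*v*w + w^4 - 2*w^3 - 8*w^2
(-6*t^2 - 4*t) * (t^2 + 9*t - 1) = -6*t^4 - 58*t^3 - 30*t^2 + 4*t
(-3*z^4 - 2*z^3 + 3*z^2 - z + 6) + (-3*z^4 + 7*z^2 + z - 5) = -6*z^4 - 2*z^3 + 10*z^2 + 1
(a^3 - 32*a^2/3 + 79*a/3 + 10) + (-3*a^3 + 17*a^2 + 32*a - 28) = -2*a^3 + 19*a^2/3 + 175*a/3 - 18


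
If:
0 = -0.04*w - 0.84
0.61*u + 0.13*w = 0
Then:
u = 4.48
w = -21.00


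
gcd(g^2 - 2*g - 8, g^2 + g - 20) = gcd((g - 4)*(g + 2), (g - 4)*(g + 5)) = g - 4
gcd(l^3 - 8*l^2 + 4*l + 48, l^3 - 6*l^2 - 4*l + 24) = l^2 - 4*l - 12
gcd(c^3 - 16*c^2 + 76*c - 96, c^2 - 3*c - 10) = 1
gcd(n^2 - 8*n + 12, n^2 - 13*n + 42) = n - 6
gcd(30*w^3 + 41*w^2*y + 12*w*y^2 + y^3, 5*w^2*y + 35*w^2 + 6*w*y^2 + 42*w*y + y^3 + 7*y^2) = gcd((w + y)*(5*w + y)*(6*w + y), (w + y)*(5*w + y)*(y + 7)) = 5*w^2 + 6*w*y + y^2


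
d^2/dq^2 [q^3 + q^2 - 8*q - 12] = 6*q + 2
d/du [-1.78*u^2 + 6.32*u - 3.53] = 6.32 - 3.56*u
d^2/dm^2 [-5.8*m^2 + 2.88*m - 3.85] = -11.6000000000000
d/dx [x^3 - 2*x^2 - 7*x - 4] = 3*x^2 - 4*x - 7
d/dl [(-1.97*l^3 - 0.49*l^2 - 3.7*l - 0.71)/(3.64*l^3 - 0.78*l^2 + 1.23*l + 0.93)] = (3.3202*l^4 + 22.0898*l^3 - 1.2318*l^2 - 2.019*l - 2.5677)/(13.2496*l^6 - 5.6784*l^5 + 9.5628*l^4 + 4.8516*l^3 + 0.0620999999999998*l^2 + 2.2878*l + 0.8649)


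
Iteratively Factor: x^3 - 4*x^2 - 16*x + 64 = (x - 4)*(x^2 - 16) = (x - 4)*(x + 4)*(x - 4)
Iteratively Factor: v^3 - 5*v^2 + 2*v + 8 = (v - 4)*(v^2 - v - 2) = (v - 4)*(v - 2)*(v + 1)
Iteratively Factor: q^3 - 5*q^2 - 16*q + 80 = (q - 4)*(q^2 - q - 20) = (q - 4)*(q + 4)*(q - 5)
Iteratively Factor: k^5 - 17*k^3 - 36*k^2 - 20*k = (k)*(k^4 - 17*k^2 - 36*k - 20) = k*(k + 2)*(k^3 - 2*k^2 - 13*k - 10) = k*(k + 2)^2*(k^2 - 4*k - 5) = k*(k + 1)*(k + 2)^2*(k - 5)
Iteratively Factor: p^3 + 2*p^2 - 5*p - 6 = (p - 2)*(p^2 + 4*p + 3) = (p - 2)*(p + 1)*(p + 3)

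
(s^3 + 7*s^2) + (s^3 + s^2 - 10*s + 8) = 2*s^3 + 8*s^2 - 10*s + 8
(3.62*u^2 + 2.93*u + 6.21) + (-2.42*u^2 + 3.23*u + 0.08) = 1.2*u^2 + 6.16*u + 6.29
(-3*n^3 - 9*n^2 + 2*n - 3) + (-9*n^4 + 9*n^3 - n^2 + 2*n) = -9*n^4 + 6*n^3 - 10*n^2 + 4*n - 3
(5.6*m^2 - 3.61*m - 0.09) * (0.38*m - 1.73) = 2.128*m^3 - 11.0598*m^2 + 6.2111*m + 0.1557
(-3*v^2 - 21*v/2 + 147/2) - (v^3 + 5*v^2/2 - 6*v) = -v^3 - 11*v^2/2 - 9*v/2 + 147/2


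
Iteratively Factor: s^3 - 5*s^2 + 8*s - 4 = (s - 1)*(s^2 - 4*s + 4) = (s - 2)*(s - 1)*(s - 2)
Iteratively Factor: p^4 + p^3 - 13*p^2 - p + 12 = (p + 1)*(p^3 - 13*p + 12) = (p + 1)*(p + 4)*(p^2 - 4*p + 3) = (p - 3)*(p + 1)*(p + 4)*(p - 1)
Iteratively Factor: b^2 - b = (b - 1)*(b)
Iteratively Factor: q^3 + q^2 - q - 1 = (q - 1)*(q^2 + 2*q + 1) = (q - 1)*(q + 1)*(q + 1)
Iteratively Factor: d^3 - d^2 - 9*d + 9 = (d - 3)*(d^2 + 2*d - 3) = (d - 3)*(d + 3)*(d - 1)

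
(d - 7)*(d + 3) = d^2 - 4*d - 21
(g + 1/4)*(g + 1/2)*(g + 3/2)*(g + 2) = g^4 + 17*g^3/4 + 23*g^2/4 + 43*g/16 + 3/8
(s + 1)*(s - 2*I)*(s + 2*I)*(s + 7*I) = s^4 + s^3 + 7*I*s^3 + 4*s^2 + 7*I*s^2 + 4*s + 28*I*s + 28*I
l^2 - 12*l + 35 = (l - 7)*(l - 5)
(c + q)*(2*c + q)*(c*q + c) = 2*c^3*q + 2*c^3 + 3*c^2*q^2 + 3*c^2*q + c*q^3 + c*q^2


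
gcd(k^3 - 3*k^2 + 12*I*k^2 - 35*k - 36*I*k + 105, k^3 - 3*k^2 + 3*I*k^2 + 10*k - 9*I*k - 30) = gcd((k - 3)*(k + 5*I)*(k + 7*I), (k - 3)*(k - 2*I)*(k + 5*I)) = k^2 + k*(-3 + 5*I) - 15*I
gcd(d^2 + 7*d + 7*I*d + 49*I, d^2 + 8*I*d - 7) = d + 7*I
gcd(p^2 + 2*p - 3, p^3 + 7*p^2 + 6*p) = 1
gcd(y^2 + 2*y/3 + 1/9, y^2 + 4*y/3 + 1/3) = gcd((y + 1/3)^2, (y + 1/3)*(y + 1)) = y + 1/3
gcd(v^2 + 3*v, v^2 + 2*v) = v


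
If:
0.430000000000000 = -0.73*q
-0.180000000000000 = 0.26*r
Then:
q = -0.59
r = -0.69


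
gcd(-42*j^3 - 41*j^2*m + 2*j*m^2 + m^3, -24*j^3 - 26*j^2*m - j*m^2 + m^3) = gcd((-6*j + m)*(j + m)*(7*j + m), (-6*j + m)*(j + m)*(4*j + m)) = 6*j^2 + 5*j*m - m^2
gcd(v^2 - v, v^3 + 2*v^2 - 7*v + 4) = v - 1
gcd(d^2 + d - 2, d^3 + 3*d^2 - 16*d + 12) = d - 1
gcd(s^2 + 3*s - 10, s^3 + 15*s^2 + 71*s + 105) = s + 5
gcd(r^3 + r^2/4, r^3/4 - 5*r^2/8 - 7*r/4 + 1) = 1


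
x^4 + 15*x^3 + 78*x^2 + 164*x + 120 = (x + 2)^2*(x + 5)*(x + 6)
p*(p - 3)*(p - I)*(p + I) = p^4 - 3*p^3 + p^2 - 3*p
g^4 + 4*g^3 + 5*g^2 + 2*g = g*(g + 1)^2*(g + 2)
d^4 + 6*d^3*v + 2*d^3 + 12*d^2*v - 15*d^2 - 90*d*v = d*(d - 3)*(d + 5)*(d + 6*v)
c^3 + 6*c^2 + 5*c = c*(c + 1)*(c + 5)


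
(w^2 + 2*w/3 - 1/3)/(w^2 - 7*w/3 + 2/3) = (w + 1)/(w - 2)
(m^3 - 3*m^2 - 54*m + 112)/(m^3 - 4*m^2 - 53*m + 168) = (m - 2)/(m - 3)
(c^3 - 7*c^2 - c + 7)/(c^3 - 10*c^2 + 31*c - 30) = (c^3 - 7*c^2 - c + 7)/(c^3 - 10*c^2 + 31*c - 30)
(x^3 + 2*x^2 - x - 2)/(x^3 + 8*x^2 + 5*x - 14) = (x + 1)/(x + 7)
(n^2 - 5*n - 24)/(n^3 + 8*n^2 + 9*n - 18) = (n - 8)/(n^2 + 5*n - 6)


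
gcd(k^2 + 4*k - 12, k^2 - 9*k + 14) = k - 2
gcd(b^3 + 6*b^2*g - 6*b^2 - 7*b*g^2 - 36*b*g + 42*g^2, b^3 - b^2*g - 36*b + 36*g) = b^2 - b*g - 6*b + 6*g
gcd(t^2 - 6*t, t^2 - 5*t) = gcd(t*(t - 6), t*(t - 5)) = t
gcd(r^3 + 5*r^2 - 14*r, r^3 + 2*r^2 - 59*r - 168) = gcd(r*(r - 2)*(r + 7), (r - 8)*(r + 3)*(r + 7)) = r + 7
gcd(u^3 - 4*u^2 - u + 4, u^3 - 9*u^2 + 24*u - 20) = 1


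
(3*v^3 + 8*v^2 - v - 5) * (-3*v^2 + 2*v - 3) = -9*v^5 - 18*v^4 + 10*v^3 - 11*v^2 - 7*v + 15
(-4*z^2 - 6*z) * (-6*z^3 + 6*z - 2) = 24*z^5 + 36*z^4 - 24*z^3 - 28*z^2 + 12*z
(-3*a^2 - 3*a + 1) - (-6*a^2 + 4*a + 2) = 3*a^2 - 7*a - 1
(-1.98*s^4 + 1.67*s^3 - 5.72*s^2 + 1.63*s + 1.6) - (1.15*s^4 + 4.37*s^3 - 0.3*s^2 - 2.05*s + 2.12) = -3.13*s^4 - 2.7*s^3 - 5.42*s^2 + 3.68*s - 0.52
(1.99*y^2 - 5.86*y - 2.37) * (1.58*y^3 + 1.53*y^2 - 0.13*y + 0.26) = 3.1442*y^5 - 6.2141*y^4 - 12.9691*y^3 - 2.3469*y^2 - 1.2155*y - 0.6162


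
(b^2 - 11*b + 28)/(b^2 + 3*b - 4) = (b^2 - 11*b + 28)/(b^2 + 3*b - 4)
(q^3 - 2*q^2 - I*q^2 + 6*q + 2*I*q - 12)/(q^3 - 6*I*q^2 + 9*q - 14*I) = (q^2 - q*(2 + 3*I) + 6*I)/(q^2 - 8*I*q - 7)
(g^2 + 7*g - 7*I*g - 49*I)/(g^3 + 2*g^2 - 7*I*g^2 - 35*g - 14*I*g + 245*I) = 1/(g - 5)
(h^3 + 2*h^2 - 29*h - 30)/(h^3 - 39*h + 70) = (h^2 + 7*h + 6)/(h^2 + 5*h - 14)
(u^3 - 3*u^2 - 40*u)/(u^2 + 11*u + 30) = u*(u - 8)/(u + 6)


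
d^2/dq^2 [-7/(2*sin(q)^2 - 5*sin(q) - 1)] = 7*(-16*sin(q)^4 + 30*sin(q)^3 - 9*sin(q)^2 - 55*sin(q) + 54)/(5*sin(q) + cos(2*q))^3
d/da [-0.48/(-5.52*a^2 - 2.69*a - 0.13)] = (-5.2992*a - 1.2912)/(5.52*a^2 + 2.69*a + 0.13)^2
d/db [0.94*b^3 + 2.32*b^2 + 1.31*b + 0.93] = 2.82*b^2 + 4.64*b + 1.31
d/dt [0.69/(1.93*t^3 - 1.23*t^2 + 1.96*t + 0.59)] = (-3.9951*t^2 + 1.6974*t - 1.3524)/(1.93*t^3 - 1.23*t^2 + 1.96*t + 0.59)^2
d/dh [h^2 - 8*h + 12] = 2*h - 8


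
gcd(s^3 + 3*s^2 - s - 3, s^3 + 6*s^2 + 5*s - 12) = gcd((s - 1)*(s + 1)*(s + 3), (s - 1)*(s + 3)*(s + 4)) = s^2 + 2*s - 3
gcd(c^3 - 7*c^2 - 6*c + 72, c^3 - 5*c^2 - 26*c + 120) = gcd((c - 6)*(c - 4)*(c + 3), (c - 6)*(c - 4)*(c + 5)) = c^2 - 10*c + 24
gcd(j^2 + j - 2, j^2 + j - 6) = 1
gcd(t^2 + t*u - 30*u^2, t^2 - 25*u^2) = t - 5*u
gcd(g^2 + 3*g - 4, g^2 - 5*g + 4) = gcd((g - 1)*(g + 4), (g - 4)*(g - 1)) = g - 1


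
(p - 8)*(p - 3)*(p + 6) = p^3 - 5*p^2 - 42*p + 144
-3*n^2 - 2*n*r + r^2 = (-3*n + r)*(n + r)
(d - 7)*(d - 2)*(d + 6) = d^3 - 3*d^2 - 40*d + 84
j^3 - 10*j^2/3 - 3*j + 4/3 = (j - 4)*(j - 1/3)*(j + 1)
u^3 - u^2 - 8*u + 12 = (u - 2)^2*(u + 3)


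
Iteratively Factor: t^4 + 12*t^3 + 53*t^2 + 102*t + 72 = (t + 4)*(t^3 + 8*t^2 + 21*t + 18) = (t + 3)*(t + 4)*(t^2 + 5*t + 6) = (t + 3)^2*(t + 4)*(t + 2)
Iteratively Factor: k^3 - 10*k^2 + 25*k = (k - 5)*(k^2 - 5*k) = k*(k - 5)*(k - 5)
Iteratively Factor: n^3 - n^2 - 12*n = (n - 4)*(n^2 + 3*n) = (n - 4)*(n + 3)*(n)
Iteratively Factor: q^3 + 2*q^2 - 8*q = (q)*(q^2 + 2*q - 8) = q*(q - 2)*(q + 4)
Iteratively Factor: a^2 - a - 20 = (a - 5)*(a + 4)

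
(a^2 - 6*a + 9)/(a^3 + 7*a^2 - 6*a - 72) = (a - 3)/(a^2 + 10*a + 24)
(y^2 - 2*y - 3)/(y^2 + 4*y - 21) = (y + 1)/(y + 7)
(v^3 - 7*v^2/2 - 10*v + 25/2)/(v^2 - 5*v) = v + 3/2 - 5/(2*v)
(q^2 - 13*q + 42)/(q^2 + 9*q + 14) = (q^2 - 13*q + 42)/(q^2 + 9*q + 14)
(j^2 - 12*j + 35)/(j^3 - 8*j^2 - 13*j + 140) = 1/(j + 4)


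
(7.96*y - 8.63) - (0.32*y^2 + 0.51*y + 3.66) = -0.32*y^2 + 7.45*y - 12.29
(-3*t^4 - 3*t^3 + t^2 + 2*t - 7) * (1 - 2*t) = 6*t^5 + 3*t^4 - 5*t^3 - 3*t^2 + 16*t - 7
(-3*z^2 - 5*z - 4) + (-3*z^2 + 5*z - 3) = -6*z^2 - 7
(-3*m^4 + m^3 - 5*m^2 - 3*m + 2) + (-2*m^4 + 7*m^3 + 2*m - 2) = -5*m^4 + 8*m^3 - 5*m^2 - m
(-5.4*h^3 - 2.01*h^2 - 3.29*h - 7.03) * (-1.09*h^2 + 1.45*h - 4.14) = 5.886*h^5 - 5.6391*h^4 + 23.0276*h^3 + 11.2136*h^2 + 3.4271*h + 29.1042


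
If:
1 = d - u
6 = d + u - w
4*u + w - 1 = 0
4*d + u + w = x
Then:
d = 2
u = 1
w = -3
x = 6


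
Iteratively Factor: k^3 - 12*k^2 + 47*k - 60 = (k - 4)*(k^2 - 8*k + 15) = (k - 4)*(k - 3)*(k - 5)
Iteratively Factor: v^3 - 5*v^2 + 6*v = (v - 2)*(v^2 - 3*v) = (v - 3)*(v - 2)*(v)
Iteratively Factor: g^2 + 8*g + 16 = (g + 4)*(g + 4)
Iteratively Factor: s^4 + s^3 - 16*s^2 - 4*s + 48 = (s - 3)*(s^3 + 4*s^2 - 4*s - 16) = (s - 3)*(s + 4)*(s^2 - 4) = (s - 3)*(s - 2)*(s + 4)*(s + 2)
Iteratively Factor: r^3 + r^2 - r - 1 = (r - 1)*(r^2 + 2*r + 1) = (r - 1)*(r + 1)*(r + 1)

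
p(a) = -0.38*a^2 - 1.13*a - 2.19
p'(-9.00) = 5.71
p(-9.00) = -22.80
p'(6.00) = -5.69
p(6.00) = -22.65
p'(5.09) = -5.00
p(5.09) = -17.79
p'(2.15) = -2.76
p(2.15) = -6.38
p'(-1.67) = 0.14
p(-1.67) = -1.36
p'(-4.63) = 2.39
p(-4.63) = -5.10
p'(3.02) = -3.43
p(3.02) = -9.07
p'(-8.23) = 5.12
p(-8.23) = -18.63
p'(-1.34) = -0.11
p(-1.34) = -1.36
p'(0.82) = -1.75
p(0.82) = -3.37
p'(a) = -0.76*a - 1.13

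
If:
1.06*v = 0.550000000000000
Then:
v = 0.52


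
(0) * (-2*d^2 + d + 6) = 0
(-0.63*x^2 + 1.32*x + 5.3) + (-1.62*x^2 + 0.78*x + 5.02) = -2.25*x^2 + 2.1*x + 10.32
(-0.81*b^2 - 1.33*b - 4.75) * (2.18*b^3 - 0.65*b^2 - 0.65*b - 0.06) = -1.7658*b^5 - 2.3729*b^4 - 8.964*b^3 + 4.0006*b^2 + 3.1673*b + 0.285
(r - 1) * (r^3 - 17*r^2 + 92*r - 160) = r^4 - 18*r^3 + 109*r^2 - 252*r + 160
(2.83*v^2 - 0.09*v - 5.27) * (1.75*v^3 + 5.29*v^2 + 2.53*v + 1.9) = 4.9525*v^5 + 14.8132*v^4 - 2.5387*v^3 - 22.729*v^2 - 13.5041*v - 10.013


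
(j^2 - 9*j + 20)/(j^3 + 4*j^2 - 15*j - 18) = (j^2 - 9*j + 20)/(j^3 + 4*j^2 - 15*j - 18)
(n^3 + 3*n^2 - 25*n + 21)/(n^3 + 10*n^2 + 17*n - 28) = (n - 3)/(n + 4)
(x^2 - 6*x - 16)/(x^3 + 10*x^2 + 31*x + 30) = (x - 8)/(x^2 + 8*x + 15)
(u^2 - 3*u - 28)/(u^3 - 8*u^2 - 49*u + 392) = (u + 4)/(u^2 - u - 56)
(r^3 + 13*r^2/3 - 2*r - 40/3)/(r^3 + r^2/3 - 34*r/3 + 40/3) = (r + 2)/(r - 2)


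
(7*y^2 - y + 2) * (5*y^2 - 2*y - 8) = 35*y^4 - 19*y^3 - 44*y^2 + 4*y - 16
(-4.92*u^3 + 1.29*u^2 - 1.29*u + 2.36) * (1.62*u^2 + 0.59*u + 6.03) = -7.9704*u^5 - 0.812999999999999*u^4 - 30.9963*u^3 + 10.8408*u^2 - 6.3863*u + 14.2308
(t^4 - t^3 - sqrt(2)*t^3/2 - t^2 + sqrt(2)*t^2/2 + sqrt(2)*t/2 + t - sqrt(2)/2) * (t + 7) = t^5 - sqrt(2)*t^4/2 + 6*t^4 - 8*t^3 - 3*sqrt(2)*t^3 - 6*t^2 + 4*sqrt(2)*t^2 + 3*sqrt(2)*t + 7*t - 7*sqrt(2)/2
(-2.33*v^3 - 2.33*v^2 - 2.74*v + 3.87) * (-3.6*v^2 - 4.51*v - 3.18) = 8.388*v^5 + 18.8963*v^4 + 27.7817*v^3 + 5.8348*v^2 - 8.7405*v - 12.3066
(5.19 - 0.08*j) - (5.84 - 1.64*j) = 1.56*j - 0.649999999999999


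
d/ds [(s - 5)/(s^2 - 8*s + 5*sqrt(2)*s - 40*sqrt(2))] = (s^2 - 8*s + 5*sqrt(2)*s - (s - 5)*(2*s - 8 + 5*sqrt(2)) - 40*sqrt(2))/(s^2 - 8*s + 5*sqrt(2)*s - 40*sqrt(2))^2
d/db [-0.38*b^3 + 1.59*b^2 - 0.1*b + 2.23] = -1.14*b^2 + 3.18*b - 0.1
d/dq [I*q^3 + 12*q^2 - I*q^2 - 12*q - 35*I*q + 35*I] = 3*I*q^2 + 2*q*(12 - I) - 12 - 35*I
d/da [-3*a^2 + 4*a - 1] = 4 - 6*a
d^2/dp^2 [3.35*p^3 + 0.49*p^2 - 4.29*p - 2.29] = 20.1*p + 0.98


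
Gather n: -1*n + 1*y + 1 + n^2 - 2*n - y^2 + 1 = n^2 - 3*n - y^2 + y + 2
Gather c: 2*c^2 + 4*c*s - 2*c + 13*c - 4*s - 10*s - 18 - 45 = 2*c^2 + c*(4*s + 11) - 14*s - 63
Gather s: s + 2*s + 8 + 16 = 3*s + 24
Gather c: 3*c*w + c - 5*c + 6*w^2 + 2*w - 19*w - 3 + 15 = c*(3*w - 4) + 6*w^2 - 17*w + 12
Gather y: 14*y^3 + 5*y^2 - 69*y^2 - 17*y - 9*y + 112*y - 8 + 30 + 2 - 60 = 14*y^3 - 64*y^2 + 86*y - 36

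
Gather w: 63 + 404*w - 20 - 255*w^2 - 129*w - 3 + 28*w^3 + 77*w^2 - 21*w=28*w^3 - 178*w^2 + 254*w + 40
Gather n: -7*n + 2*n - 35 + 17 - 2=-5*n - 20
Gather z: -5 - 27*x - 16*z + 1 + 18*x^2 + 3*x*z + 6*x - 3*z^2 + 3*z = 18*x^2 - 21*x - 3*z^2 + z*(3*x - 13) - 4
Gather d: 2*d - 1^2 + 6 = 2*d + 5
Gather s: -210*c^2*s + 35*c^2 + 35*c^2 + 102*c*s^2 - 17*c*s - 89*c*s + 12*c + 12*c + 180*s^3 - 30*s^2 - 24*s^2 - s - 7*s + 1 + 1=70*c^2 + 24*c + 180*s^3 + s^2*(102*c - 54) + s*(-210*c^2 - 106*c - 8) + 2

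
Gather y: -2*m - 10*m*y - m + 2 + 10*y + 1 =-3*m + y*(10 - 10*m) + 3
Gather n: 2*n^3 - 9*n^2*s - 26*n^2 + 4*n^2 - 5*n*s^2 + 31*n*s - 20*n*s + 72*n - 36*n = 2*n^3 + n^2*(-9*s - 22) + n*(-5*s^2 + 11*s + 36)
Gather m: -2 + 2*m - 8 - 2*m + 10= 0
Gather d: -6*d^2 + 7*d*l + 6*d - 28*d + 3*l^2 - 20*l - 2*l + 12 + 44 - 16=-6*d^2 + d*(7*l - 22) + 3*l^2 - 22*l + 40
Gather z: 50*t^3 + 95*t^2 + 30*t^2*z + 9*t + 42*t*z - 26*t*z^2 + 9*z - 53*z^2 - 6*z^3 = 50*t^3 + 95*t^2 + 9*t - 6*z^3 + z^2*(-26*t - 53) + z*(30*t^2 + 42*t + 9)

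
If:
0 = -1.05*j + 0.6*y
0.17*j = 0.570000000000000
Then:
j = 3.35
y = 5.87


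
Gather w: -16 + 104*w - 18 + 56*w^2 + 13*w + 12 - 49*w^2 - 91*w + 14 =7*w^2 + 26*w - 8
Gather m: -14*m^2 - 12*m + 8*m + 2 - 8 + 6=-14*m^2 - 4*m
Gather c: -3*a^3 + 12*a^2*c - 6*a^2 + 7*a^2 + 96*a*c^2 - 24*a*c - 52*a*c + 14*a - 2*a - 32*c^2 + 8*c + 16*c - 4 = -3*a^3 + a^2 + 12*a + c^2*(96*a - 32) + c*(12*a^2 - 76*a + 24) - 4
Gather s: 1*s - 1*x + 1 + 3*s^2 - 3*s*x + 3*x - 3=3*s^2 + s*(1 - 3*x) + 2*x - 2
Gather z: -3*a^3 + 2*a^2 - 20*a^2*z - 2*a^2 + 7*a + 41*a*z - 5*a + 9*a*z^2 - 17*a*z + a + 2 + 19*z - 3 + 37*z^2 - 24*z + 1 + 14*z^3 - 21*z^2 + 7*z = -3*a^3 + 3*a + 14*z^3 + z^2*(9*a + 16) + z*(-20*a^2 + 24*a + 2)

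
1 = 1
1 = 1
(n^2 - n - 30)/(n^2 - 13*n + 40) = (n^2 - n - 30)/(n^2 - 13*n + 40)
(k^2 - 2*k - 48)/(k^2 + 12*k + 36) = (k - 8)/(k + 6)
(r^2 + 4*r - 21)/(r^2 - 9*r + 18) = (r + 7)/(r - 6)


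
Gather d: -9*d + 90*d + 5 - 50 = 81*d - 45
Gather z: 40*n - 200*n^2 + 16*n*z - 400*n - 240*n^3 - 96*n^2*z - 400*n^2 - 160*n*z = -240*n^3 - 600*n^2 - 360*n + z*(-96*n^2 - 144*n)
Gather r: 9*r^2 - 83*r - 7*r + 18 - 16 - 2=9*r^2 - 90*r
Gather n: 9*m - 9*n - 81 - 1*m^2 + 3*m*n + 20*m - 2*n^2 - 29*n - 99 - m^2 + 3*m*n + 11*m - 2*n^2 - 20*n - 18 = -2*m^2 + 40*m - 4*n^2 + n*(6*m - 58) - 198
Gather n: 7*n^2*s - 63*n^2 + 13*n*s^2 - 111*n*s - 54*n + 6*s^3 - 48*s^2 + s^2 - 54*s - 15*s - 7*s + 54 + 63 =n^2*(7*s - 63) + n*(13*s^2 - 111*s - 54) + 6*s^3 - 47*s^2 - 76*s + 117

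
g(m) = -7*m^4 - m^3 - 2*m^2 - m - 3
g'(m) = -28*m^3 - 3*m^2 - 4*m - 1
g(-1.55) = -42.94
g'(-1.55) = 102.26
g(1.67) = -69.35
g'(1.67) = -146.46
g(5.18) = -5240.68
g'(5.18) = -3993.99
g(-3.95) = -1672.69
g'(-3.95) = 1693.63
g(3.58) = -1227.92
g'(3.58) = -1338.49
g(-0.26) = -2.89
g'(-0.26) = 0.33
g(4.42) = -2804.54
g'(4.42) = -2495.11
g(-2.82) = -436.34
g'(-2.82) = 614.34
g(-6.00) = -8925.00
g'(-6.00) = 5963.00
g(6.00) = -9369.00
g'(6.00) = -6181.00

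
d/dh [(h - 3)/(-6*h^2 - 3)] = (2*h^2 - 12*h - 1)/(3*(4*h^4 + 4*h^2 + 1))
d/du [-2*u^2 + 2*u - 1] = 2 - 4*u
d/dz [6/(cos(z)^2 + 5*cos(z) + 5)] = 6*(2*cos(z) + 5)*sin(z)/(cos(z)^2 + 5*cos(z) + 5)^2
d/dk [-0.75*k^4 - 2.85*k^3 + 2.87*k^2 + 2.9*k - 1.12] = -3.0*k^3 - 8.55*k^2 + 5.74*k + 2.9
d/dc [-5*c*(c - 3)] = 15 - 10*c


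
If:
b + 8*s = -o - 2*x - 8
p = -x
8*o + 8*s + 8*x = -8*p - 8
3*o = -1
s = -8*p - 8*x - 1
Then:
No Solution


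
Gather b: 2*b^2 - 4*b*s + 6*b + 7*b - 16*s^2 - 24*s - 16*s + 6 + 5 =2*b^2 + b*(13 - 4*s) - 16*s^2 - 40*s + 11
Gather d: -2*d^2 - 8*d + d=-2*d^2 - 7*d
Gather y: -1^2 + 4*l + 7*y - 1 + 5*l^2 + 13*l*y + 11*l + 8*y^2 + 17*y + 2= 5*l^2 + 15*l + 8*y^2 + y*(13*l + 24)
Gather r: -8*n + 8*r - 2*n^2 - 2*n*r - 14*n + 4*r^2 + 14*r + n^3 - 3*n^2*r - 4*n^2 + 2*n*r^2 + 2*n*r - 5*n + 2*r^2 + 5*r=n^3 - 6*n^2 - 27*n + r^2*(2*n + 6) + r*(27 - 3*n^2)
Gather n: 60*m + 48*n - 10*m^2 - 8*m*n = -10*m^2 + 60*m + n*(48 - 8*m)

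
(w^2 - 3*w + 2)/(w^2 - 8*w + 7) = (w - 2)/(w - 7)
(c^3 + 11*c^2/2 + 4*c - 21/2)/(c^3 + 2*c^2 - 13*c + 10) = (2*c^2 + 13*c + 21)/(2*(c^2 + 3*c - 10))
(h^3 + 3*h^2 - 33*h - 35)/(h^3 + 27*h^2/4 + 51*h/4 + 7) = 4*(h^2 + 2*h - 35)/(4*h^2 + 23*h + 28)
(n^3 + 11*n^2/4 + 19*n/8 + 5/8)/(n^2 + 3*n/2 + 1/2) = n + 5/4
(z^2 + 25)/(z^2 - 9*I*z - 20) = (z + 5*I)/(z - 4*I)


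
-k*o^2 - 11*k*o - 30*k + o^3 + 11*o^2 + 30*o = (-k + o)*(o + 5)*(o + 6)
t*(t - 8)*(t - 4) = t^3 - 12*t^2 + 32*t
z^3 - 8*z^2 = z^2*(z - 8)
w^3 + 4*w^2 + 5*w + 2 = (w + 1)^2*(w + 2)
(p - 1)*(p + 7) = p^2 + 6*p - 7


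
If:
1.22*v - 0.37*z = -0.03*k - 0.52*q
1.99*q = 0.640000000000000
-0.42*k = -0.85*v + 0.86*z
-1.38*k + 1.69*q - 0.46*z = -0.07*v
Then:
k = 0.58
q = 0.32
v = -0.34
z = -0.62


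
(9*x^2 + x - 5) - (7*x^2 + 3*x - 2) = 2*x^2 - 2*x - 3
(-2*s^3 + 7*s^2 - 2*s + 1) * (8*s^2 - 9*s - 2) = -16*s^5 + 74*s^4 - 75*s^3 + 12*s^2 - 5*s - 2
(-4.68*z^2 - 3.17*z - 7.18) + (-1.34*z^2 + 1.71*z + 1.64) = -6.02*z^2 - 1.46*z - 5.54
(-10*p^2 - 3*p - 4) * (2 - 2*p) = 20*p^3 - 14*p^2 + 2*p - 8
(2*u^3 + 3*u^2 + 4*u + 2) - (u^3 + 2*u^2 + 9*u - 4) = u^3 + u^2 - 5*u + 6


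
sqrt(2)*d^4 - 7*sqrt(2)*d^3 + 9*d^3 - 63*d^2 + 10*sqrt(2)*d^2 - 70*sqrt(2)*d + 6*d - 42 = (d - 7)*(d + sqrt(2))*(d + 3*sqrt(2))*(sqrt(2)*d + 1)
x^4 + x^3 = x^3*(x + 1)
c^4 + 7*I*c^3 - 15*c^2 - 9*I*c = c*(c + I)*(c + 3*I)^2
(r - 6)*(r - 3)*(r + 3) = r^3 - 6*r^2 - 9*r + 54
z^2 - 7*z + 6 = (z - 6)*(z - 1)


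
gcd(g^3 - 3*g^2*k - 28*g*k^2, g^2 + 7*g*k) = g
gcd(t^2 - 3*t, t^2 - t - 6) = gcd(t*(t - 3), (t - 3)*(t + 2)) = t - 3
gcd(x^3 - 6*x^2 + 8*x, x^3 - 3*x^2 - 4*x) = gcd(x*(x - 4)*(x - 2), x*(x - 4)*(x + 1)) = x^2 - 4*x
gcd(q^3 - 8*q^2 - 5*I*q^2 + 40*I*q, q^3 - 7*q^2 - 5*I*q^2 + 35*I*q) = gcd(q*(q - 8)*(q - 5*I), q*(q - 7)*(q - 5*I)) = q^2 - 5*I*q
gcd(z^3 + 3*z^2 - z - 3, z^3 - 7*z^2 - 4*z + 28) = 1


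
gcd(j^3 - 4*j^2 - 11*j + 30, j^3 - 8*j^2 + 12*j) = j - 2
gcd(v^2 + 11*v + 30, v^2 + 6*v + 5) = v + 5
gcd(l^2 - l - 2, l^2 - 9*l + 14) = l - 2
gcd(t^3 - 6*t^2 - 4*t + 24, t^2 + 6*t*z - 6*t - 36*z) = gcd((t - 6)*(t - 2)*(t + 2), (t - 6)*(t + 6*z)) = t - 6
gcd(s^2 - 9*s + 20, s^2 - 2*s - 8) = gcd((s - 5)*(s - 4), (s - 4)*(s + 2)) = s - 4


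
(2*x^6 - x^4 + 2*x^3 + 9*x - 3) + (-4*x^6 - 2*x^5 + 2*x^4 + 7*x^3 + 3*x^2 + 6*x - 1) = -2*x^6 - 2*x^5 + x^4 + 9*x^3 + 3*x^2 + 15*x - 4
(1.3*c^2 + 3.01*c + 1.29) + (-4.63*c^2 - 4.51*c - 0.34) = -3.33*c^2 - 1.5*c + 0.95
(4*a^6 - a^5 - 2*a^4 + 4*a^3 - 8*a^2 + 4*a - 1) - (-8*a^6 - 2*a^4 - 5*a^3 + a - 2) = 12*a^6 - a^5 + 9*a^3 - 8*a^2 + 3*a + 1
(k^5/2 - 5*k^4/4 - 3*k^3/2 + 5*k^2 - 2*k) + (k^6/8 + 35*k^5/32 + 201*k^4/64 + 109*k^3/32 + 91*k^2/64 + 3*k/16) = k^6/8 + 51*k^5/32 + 121*k^4/64 + 61*k^3/32 + 411*k^2/64 - 29*k/16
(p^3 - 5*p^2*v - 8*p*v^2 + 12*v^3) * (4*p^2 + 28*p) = 4*p^5 - 20*p^4*v + 28*p^4 - 32*p^3*v^2 - 140*p^3*v + 48*p^2*v^3 - 224*p^2*v^2 + 336*p*v^3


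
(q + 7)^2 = q^2 + 14*q + 49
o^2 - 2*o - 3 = (o - 3)*(o + 1)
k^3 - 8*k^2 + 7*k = k*(k - 7)*(k - 1)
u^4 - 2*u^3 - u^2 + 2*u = u*(u - 2)*(u - 1)*(u + 1)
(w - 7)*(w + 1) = w^2 - 6*w - 7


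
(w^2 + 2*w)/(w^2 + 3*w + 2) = w/(w + 1)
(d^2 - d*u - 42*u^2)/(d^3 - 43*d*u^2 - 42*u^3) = 1/(d + u)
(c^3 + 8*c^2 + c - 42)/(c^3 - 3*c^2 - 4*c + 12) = (c^2 + 10*c + 21)/(c^2 - c - 6)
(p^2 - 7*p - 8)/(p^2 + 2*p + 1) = (p - 8)/(p + 1)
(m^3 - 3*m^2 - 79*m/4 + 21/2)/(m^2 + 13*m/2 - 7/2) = (m^2 - 5*m/2 - 21)/(m + 7)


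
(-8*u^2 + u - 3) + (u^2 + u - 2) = -7*u^2 + 2*u - 5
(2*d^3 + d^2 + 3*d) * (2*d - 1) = 4*d^4 + 5*d^2 - 3*d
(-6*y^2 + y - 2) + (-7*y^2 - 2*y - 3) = -13*y^2 - y - 5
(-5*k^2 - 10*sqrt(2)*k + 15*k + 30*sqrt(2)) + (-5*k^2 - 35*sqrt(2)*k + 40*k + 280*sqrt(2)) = -10*k^2 - 45*sqrt(2)*k + 55*k + 310*sqrt(2)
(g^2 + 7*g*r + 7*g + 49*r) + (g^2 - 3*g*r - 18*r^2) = 2*g^2 + 4*g*r + 7*g - 18*r^2 + 49*r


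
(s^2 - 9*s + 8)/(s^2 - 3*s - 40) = (s - 1)/(s + 5)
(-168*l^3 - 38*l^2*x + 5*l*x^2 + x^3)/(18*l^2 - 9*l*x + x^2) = (28*l^2 + 11*l*x + x^2)/(-3*l + x)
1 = 1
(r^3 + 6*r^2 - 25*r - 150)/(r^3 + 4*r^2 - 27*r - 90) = (r + 5)/(r + 3)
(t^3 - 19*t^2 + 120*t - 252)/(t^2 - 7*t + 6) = (t^2 - 13*t + 42)/(t - 1)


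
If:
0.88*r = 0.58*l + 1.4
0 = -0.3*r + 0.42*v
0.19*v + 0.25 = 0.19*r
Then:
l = 4.57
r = 4.61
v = 3.29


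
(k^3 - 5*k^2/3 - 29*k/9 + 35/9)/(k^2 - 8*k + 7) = (9*k^2 - 6*k - 35)/(9*(k - 7))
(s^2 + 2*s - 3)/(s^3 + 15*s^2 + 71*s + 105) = (s - 1)/(s^2 + 12*s + 35)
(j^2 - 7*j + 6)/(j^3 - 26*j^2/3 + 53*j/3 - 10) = 3/(3*j - 5)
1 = 1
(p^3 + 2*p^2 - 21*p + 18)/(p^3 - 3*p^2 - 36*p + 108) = (p - 1)/(p - 6)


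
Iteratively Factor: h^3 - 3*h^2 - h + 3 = (h - 3)*(h^2 - 1) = (h - 3)*(h - 1)*(h + 1)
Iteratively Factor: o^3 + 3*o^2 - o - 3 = (o + 3)*(o^2 - 1) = (o + 1)*(o + 3)*(o - 1)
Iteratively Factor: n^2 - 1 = (n - 1)*(n + 1)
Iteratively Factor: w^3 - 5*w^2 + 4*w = (w - 1)*(w^2 - 4*w) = (w - 4)*(w - 1)*(w)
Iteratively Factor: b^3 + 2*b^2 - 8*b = (b - 2)*(b^2 + 4*b) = (b - 2)*(b + 4)*(b)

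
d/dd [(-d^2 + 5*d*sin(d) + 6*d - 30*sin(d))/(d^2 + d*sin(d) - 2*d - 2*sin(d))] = (6*d^3*cos(d) - 6*d^2*sin(d) - 48*d^2*cos(d) - 4*d^2 + 64*d*sin(d) + 72*d*cos(d) + 20*sin(d)^2 - 72*sin(d))/((d - 2)^2*(d + sin(d))^2)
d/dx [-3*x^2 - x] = -6*x - 1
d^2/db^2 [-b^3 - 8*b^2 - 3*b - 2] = -6*b - 16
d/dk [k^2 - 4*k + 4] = 2*k - 4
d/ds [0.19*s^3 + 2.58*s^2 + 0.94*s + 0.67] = 0.57*s^2 + 5.16*s + 0.94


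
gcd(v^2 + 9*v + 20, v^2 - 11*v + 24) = 1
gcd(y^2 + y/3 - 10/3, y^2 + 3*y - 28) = 1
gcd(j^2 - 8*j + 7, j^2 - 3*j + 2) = j - 1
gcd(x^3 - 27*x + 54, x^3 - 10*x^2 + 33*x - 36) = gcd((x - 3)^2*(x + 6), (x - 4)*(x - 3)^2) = x^2 - 6*x + 9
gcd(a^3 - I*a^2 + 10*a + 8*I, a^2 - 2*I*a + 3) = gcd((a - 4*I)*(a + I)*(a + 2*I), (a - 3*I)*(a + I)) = a + I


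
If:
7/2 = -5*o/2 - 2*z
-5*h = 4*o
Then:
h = 16*z/25 + 28/25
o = -4*z/5 - 7/5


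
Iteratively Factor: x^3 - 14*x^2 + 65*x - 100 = (x - 5)*(x^2 - 9*x + 20) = (x - 5)^2*(x - 4)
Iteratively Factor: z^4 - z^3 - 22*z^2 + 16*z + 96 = (z + 4)*(z^3 - 5*z^2 - 2*z + 24) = (z - 3)*(z + 4)*(z^2 - 2*z - 8) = (z - 3)*(z + 2)*(z + 4)*(z - 4)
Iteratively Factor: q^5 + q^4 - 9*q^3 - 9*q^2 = (q + 3)*(q^4 - 2*q^3 - 3*q^2) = (q + 1)*(q + 3)*(q^3 - 3*q^2) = q*(q + 1)*(q + 3)*(q^2 - 3*q) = q*(q - 3)*(q + 1)*(q + 3)*(q)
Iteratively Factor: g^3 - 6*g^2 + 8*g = (g)*(g^2 - 6*g + 8) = g*(g - 2)*(g - 4)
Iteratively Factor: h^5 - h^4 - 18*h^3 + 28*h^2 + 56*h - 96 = (h + 2)*(h^4 - 3*h^3 - 12*h^2 + 52*h - 48) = (h - 2)*(h + 2)*(h^3 - h^2 - 14*h + 24) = (h - 2)^2*(h + 2)*(h^2 + h - 12) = (h - 3)*(h - 2)^2*(h + 2)*(h + 4)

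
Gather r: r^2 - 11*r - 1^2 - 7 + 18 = r^2 - 11*r + 10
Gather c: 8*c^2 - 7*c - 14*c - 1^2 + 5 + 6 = 8*c^2 - 21*c + 10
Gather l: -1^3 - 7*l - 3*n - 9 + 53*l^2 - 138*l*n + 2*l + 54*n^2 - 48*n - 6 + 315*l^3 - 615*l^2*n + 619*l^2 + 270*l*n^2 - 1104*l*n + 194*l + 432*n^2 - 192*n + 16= 315*l^3 + l^2*(672 - 615*n) + l*(270*n^2 - 1242*n + 189) + 486*n^2 - 243*n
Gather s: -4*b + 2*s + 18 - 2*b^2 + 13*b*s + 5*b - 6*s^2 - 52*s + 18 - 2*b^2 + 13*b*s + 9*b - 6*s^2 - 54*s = -4*b^2 + 10*b - 12*s^2 + s*(26*b - 104) + 36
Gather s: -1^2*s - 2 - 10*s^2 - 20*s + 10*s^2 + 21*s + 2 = 0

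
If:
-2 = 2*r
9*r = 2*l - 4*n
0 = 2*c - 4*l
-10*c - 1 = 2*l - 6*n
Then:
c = 25/19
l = 25/38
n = 49/19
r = -1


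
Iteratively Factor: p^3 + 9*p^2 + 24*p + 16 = (p + 4)*(p^2 + 5*p + 4) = (p + 1)*(p + 4)*(p + 4)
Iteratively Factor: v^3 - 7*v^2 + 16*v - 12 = (v - 3)*(v^2 - 4*v + 4) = (v - 3)*(v - 2)*(v - 2)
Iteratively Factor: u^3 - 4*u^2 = (u)*(u^2 - 4*u) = u*(u - 4)*(u)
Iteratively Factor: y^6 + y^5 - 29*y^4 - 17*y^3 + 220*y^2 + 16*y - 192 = (y - 3)*(y^5 + 4*y^4 - 17*y^3 - 68*y^2 + 16*y + 64) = (y - 3)*(y + 4)*(y^4 - 17*y^2 + 16) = (y - 4)*(y - 3)*(y + 4)*(y^3 + 4*y^2 - y - 4) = (y - 4)*(y - 3)*(y - 1)*(y + 4)*(y^2 + 5*y + 4) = (y - 4)*(y - 3)*(y - 1)*(y + 1)*(y + 4)*(y + 4)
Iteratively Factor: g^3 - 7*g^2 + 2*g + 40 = (g + 2)*(g^2 - 9*g + 20) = (g - 4)*(g + 2)*(g - 5)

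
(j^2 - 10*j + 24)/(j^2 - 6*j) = (j - 4)/j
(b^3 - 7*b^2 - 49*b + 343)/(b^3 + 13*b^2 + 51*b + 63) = (b^2 - 14*b + 49)/(b^2 + 6*b + 9)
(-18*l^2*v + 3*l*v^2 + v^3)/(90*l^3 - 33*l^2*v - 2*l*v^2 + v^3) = v/(-5*l + v)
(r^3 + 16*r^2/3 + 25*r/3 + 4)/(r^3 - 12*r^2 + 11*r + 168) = (3*r^2 + 7*r + 4)/(3*(r^2 - 15*r + 56))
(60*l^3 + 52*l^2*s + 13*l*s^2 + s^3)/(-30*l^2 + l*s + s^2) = (10*l^2 + 7*l*s + s^2)/(-5*l + s)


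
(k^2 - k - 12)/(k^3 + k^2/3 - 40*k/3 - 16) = 3/(3*k + 4)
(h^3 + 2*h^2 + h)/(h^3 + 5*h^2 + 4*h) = (h + 1)/(h + 4)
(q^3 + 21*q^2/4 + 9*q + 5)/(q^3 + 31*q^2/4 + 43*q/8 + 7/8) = 2*(4*q^3 + 21*q^2 + 36*q + 20)/(8*q^3 + 62*q^2 + 43*q + 7)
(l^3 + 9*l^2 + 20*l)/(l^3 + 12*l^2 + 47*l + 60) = l/(l + 3)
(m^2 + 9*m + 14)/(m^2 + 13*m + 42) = (m + 2)/(m + 6)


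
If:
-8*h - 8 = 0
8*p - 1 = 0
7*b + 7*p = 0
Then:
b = -1/8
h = -1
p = 1/8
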